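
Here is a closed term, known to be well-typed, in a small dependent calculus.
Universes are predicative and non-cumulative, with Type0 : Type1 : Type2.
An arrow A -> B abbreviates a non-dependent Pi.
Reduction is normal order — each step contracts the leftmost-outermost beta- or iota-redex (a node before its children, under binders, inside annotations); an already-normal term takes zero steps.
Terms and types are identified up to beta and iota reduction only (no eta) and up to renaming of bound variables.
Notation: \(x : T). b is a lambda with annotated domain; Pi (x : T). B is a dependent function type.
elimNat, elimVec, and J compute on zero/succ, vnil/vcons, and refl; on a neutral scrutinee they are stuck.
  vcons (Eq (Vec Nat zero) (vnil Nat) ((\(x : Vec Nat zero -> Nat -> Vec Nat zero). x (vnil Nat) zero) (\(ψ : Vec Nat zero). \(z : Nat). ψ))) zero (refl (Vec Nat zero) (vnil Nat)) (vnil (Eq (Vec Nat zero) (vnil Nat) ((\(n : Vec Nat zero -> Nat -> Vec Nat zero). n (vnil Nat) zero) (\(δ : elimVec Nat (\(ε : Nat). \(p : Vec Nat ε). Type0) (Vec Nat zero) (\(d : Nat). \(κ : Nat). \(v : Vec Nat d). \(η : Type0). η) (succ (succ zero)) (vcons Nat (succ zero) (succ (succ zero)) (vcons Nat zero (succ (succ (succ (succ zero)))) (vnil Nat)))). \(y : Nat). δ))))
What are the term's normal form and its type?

resulting normal form:
  vcons (Eq (Vec Nat zero) (vnil Nat) (vnil Nat)) zero (refl (Vec Nat zero) (vnil Nat)) (vnil (Eq (Vec Nat zero) (vnil Nat) (vnil Nat)))
inferred type:
  Vec (Eq (Vec Nat zero) (vnil Nat) (vnil Nat)) (succ zero)


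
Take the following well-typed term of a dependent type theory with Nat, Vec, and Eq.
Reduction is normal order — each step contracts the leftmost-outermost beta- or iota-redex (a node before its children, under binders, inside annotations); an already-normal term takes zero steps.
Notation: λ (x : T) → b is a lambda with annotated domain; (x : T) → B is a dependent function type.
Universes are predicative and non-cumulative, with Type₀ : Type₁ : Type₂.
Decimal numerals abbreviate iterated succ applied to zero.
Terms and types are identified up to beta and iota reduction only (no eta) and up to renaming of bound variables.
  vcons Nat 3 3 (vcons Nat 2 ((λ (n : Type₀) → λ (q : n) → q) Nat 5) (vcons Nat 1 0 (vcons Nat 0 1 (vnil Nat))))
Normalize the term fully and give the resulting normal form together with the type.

reduced normal form:
  vcons Nat 3 3 (vcons Nat 2 5 (vcons Nat 1 0 (vcons Nat 0 1 (vnil Nat))))
the term's type:
  Vec Nat 4
observation: the term reaches its normal form after 2 normal-order steps.


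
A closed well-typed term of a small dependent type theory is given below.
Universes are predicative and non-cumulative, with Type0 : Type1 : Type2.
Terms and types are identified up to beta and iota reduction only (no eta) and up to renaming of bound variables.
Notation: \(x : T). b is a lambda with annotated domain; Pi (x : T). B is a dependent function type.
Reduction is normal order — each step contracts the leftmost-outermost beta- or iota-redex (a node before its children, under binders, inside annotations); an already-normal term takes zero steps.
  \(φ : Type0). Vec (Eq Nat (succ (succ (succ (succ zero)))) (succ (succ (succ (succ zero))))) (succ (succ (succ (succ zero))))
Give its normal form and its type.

reduced normal form:
  \(φ : Type0). Vec (Eq Nat (succ (succ (succ (succ zero)))) (succ (succ (succ (succ zero))))) (succ (succ (succ (succ zero))))
type:
  Pi (φ : Type0). Type0
observation: no redex remains anywhere in the term; it is its own normal form.


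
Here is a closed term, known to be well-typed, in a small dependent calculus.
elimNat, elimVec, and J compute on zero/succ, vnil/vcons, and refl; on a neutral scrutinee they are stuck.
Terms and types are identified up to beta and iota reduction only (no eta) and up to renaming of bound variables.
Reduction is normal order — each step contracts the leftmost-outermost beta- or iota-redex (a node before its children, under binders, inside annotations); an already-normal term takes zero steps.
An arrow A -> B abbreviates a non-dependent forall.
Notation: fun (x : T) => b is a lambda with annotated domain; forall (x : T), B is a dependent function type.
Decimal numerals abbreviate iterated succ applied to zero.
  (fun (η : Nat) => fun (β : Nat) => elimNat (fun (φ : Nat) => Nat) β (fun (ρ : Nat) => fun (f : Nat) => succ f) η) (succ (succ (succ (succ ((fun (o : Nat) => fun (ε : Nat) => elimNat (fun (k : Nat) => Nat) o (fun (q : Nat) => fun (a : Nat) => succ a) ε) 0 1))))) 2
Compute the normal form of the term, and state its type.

normal form:
  7
the term's type:
  Nat
observation: the term reaches its normal form after 24 normal-order steps.


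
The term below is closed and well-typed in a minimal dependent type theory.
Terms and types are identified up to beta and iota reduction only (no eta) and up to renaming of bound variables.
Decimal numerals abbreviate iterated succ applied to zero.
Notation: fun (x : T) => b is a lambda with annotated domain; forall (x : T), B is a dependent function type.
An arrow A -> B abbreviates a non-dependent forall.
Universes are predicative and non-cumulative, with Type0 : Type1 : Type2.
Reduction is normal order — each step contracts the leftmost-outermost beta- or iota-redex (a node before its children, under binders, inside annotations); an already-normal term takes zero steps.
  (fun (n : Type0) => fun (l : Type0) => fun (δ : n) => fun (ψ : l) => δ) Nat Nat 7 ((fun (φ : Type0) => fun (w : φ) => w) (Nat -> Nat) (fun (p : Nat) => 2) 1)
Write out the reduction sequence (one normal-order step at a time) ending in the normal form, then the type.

normal-order reduction:
  (fun (n : Type0) => fun (l : Type0) => fun (δ : n) => fun (ψ : l) => δ) Nat Nat 7 ((fun (φ : Type0) => fun (w : φ) => w) (Nat -> Nat) (fun (p : Nat) => 2) 1)
  ~> (fun (n : Type0) => fun (l : Nat) => fun (δ : n) => l) Nat 7 ((fun (ψ : Type0) => fun (φ : ψ) => φ) (Nat -> Nat) (fun (w : Nat) => 2) 1)
  ~> (fun (n : Nat) => fun (l : Nat) => n) 7 ((fun (δ : Type0) => fun (ψ : δ) => ψ) (Nat -> Nat) (fun (φ : Nat) => 2) 1)
  ~> (fun (n : Nat) => 7) ((fun (l : Type0) => fun (δ : l) => δ) (Nat -> Nat) (fun (ψ : Nat) => 2) 1)
  ~> 7
type:
  Nat


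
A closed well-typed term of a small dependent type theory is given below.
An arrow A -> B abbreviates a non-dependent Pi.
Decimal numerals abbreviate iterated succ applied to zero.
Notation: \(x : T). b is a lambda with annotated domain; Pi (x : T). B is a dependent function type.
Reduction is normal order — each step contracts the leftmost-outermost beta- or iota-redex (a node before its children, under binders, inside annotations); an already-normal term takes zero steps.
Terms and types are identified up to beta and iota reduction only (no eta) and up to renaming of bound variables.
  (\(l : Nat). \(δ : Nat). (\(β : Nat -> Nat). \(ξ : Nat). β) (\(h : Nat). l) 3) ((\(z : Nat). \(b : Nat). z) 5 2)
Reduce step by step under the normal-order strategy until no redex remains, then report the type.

normal-order reduction:
  (\(l : Nat). \(δ : Nat). (\(β : Nat -> Nat). \(ξ : Nat). β) (\(h : Nat). l) 3) ((\(z : Nat). \(b : Nat). z) 5 2)
  ~> \(l : Nat). (\(δ : Nat -> Nat). \(β : Nat). δ) (\(ξ : Nat). (\(h : Nat). \(z : Nat). h) 5 2) 3
  ~> \(l : Nat). (\(δ : Nat). \(β : Nat). (\(ξ : Nat). \(h : Nat). ξ) 5 2) 3
  ~> \(l : Nat). \(δ : Nat). (\(β : Nat). \(ξ : Nat). β) 5 2
  ~> \(l : Nat). \(δ : Nat). (\(β : Nat). 5) 2
  ~> \(l : Nat). \(δ : Nat). 5
inferred type:
  Nat -> Nat -> Nat


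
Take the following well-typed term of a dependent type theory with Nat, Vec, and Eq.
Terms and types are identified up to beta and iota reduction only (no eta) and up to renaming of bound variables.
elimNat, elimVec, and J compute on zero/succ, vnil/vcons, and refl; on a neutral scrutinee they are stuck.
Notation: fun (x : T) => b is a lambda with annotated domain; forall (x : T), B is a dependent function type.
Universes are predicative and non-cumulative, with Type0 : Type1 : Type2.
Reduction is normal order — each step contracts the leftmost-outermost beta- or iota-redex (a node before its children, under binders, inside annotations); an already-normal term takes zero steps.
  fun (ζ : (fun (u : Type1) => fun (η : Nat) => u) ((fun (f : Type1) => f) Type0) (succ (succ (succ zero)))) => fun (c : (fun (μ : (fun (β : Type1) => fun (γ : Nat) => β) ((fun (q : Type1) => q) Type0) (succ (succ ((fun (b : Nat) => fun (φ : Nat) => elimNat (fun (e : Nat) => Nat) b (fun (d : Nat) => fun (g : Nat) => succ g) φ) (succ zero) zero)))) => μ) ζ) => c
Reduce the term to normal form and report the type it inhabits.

reduced normal form:
  fun (ζ : Type0) => fun (u : ζ) => u
inferred type:
  forall (ζ : Type0), forall (u : ζ), ζ
observation: the leftmost-outermost redex is a beta-redex, and normalization takes 4 steps.


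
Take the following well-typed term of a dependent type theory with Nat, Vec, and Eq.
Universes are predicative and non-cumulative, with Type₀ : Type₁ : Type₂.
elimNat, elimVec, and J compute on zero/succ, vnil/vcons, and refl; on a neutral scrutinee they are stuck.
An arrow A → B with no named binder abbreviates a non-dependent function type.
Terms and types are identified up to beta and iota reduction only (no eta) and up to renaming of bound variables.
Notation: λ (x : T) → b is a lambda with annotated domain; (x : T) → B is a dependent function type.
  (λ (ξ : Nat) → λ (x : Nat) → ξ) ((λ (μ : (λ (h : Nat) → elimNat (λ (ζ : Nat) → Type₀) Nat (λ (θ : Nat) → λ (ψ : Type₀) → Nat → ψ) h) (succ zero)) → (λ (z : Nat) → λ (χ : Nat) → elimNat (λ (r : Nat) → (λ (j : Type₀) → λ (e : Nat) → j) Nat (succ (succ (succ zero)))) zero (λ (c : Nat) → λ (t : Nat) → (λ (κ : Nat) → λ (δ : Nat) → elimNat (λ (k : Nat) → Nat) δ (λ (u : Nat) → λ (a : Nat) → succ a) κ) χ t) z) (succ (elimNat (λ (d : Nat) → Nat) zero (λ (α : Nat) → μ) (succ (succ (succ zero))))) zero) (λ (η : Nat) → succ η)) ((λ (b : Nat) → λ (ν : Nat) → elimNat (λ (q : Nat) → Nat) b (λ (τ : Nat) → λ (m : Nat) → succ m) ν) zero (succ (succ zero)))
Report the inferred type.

inferred type:
  Nat


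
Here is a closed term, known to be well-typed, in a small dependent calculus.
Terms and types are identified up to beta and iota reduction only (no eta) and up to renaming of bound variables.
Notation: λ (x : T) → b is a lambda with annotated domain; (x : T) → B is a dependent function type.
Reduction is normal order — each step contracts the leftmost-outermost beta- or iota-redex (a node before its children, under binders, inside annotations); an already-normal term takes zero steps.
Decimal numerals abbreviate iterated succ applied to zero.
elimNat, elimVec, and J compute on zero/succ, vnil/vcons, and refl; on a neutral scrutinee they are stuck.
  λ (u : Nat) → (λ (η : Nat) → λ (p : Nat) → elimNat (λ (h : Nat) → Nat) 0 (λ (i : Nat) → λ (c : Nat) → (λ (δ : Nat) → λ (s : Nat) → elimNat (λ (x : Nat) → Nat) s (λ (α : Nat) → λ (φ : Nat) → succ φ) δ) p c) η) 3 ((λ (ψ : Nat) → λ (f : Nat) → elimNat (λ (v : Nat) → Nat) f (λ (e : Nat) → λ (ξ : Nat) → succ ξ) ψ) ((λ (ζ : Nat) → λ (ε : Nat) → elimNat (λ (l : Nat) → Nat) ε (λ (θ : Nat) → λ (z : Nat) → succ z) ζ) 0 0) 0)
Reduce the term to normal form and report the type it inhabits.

normal form:
  λ (u : Nat) → 0
inferred type:
  (u : Nat) → Nat


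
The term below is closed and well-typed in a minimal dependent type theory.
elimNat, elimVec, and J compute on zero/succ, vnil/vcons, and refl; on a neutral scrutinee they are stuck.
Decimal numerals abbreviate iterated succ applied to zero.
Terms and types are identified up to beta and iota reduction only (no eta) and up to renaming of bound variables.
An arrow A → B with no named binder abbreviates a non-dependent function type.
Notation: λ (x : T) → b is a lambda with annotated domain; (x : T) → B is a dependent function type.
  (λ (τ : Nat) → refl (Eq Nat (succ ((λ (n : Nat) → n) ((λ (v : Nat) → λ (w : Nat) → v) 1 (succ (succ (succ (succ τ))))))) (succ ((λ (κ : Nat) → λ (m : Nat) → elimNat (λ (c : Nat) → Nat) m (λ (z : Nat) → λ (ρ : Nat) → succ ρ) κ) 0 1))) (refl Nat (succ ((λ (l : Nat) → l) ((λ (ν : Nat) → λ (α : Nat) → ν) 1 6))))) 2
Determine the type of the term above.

the term's type:
  Eq (Eq Nat 2 2) (refl Nat 2) (refl Nat 2)


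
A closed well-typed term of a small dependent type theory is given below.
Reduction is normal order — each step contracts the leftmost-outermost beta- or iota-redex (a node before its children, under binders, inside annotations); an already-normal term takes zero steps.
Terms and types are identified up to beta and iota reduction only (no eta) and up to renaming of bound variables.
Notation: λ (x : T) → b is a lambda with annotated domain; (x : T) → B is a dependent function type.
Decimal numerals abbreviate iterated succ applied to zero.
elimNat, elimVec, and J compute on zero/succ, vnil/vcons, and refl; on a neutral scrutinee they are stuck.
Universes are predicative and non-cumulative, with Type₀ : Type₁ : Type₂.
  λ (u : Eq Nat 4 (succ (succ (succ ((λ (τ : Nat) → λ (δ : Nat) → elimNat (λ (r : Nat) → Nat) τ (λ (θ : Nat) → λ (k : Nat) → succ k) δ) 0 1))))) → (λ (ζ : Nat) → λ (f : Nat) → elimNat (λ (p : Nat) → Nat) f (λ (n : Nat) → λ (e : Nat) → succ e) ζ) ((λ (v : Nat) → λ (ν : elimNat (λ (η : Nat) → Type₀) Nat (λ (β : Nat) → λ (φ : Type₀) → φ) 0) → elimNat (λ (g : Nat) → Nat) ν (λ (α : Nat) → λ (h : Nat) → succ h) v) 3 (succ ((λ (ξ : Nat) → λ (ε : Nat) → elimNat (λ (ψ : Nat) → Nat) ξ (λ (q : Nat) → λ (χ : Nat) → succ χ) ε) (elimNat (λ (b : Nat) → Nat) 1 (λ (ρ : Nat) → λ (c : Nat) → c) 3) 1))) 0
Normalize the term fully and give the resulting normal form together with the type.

resulting normal form:
  λ (u : Eq Nat 4 4) → 6
inferred type:
  (u : Eq Nat 4 4) → Nat


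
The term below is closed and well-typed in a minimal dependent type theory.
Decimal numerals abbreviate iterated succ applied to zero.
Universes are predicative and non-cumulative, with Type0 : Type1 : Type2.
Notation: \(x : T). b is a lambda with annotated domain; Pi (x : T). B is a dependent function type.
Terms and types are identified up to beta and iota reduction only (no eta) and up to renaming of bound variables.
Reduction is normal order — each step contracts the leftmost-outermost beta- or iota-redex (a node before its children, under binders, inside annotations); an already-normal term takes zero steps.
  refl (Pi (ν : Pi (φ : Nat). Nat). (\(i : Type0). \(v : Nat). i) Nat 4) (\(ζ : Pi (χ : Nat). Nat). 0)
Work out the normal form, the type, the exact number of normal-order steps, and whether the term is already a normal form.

normal form:
  refl (Pi (ν : Pi (φ : Nat). Nat). Nat) (\(i : Pi (v : Nat). Nat). 0)
the term's type:
  Eq (Pi (ν : Pi (φ : Nat). Nat). Nat) (\(i : Pi (v : Nat). Nat). 0) (\(ζ : Pi (χ : Nat). Nat). 0)
normal-order step count: 2
term was already normal: no
first redex: a beta-redex


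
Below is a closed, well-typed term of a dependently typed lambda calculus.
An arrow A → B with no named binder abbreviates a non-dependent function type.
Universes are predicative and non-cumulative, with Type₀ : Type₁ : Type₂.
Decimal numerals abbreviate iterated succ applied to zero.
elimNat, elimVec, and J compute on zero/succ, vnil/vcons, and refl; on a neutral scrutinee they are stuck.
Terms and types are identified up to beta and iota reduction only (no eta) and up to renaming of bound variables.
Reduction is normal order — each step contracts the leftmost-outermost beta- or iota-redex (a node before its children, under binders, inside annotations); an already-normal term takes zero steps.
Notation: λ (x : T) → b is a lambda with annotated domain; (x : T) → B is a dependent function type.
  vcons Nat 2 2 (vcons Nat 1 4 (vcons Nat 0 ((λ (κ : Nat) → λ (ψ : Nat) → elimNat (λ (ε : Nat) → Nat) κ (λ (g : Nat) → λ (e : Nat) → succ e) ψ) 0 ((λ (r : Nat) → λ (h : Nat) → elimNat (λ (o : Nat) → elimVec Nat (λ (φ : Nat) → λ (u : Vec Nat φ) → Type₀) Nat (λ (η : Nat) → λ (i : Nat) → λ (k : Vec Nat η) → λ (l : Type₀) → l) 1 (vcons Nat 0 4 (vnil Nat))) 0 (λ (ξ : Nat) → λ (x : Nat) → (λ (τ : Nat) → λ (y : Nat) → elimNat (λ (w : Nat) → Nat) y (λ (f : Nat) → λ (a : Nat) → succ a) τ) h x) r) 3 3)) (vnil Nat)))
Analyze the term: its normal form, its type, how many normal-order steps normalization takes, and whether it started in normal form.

reduced normal form:
  vcons Nat 2 2 (vcons Nat 1 4 (vcons Nat 0 9 (vnil Nat)))
the term's type:
  Vec Nat 3
steps to reach normal form (normal order): 78
already normal: no
first contracted redex: a beta-redex


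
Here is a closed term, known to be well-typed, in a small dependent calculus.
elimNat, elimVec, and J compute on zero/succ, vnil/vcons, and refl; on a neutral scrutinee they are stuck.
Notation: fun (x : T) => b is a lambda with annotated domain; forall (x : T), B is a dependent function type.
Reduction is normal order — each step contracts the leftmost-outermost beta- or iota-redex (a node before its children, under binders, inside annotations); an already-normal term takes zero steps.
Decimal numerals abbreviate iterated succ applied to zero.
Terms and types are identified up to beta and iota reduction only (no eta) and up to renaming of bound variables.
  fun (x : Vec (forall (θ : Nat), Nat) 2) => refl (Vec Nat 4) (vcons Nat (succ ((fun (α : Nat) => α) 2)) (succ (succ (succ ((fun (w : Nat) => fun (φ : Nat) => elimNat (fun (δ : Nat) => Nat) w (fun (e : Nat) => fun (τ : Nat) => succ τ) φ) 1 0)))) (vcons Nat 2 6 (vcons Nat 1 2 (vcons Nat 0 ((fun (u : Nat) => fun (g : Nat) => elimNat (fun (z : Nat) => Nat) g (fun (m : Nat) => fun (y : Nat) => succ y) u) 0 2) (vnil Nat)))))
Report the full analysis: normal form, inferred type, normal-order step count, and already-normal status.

reduced normal form:
  fun (x : Vec (forall (θ : Nat), Nat) 2) => refl (Vec Nat 4) (vcons Nat 3 4 (vcons Nat 2 6 (vcons Nat 1 2 (vcons Nat 0 2 (vnil Nat)))))
inferred type:
  forall (x : Vec (forall (θ : Nat), Nat) 2), Eq (Vec Nat 4) (vcons Nat 3 4 (vcons Nat 2 6 (vcons Nat 1 2 (vcons Nat 0 2 (vnil Nat))))) (vcons Nat 3 4 (vcons Nat 2 6 (vcons Nat 1 2 (vcons Nat 0 2 (vnil Nat)))))
steps to reach normal form (normal order): 7
term was already normal: no
first redex: a beta-redex


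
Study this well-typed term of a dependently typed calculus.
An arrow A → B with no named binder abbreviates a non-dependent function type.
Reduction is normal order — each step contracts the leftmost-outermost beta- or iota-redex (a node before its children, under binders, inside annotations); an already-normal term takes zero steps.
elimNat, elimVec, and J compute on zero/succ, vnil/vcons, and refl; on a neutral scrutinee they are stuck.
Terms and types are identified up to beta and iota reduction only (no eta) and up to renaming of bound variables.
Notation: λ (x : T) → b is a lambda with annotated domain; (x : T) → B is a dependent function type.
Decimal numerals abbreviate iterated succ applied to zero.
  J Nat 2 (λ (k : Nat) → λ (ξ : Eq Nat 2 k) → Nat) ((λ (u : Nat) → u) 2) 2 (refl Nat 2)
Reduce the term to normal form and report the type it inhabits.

normal form:
  2
the term's type:
  Nat
observation: reduction starts at a J iota-redex, and 2 normal-order steps reach the normal form.


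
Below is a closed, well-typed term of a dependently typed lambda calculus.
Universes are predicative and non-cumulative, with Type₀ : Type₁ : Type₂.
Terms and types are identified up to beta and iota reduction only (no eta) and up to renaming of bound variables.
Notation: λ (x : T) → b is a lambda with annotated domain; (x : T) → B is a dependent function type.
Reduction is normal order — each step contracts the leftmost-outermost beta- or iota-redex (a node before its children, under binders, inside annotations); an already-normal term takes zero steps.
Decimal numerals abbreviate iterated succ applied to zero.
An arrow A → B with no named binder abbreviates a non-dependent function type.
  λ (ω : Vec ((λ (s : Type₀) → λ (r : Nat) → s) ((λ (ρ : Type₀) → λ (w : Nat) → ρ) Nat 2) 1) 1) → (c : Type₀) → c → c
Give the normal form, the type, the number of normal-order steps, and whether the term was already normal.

resulting normal form:
  λ (ω : Vec Nat 1) → (s : Type₀) → s → s
the term's type:
  Vec Nat 1 → Type₁
reduction steps (normal order): 4
term was already normal: no
first contracted redex: a beta-redex


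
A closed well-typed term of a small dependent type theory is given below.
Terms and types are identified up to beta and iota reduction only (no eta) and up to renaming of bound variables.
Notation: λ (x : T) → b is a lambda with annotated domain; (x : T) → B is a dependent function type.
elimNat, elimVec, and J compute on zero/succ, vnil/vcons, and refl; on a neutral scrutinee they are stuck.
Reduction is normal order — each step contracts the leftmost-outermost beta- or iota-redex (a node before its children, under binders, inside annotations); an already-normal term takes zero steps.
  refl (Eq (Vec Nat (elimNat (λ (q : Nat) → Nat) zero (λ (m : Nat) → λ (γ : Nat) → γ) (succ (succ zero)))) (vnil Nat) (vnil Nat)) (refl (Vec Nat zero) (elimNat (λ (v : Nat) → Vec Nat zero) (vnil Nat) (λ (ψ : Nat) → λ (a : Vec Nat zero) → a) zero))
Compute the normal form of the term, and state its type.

normal form:
  refl (Eq (Vec Nat zero) (vnil Nat) (vnil Nat)) (refl (Vec Nat zero) (vnil Nat))
the term's type:
  Eq (Eq (Vec Nat zero) (vnil Nat) (vnil Nat)) (refl (Vec Nat zero) (vnil Nat)) (refl (Vec Nat zero) (vnil Nat))
observation: the term reaches its normal form after 8 normal-order steps.


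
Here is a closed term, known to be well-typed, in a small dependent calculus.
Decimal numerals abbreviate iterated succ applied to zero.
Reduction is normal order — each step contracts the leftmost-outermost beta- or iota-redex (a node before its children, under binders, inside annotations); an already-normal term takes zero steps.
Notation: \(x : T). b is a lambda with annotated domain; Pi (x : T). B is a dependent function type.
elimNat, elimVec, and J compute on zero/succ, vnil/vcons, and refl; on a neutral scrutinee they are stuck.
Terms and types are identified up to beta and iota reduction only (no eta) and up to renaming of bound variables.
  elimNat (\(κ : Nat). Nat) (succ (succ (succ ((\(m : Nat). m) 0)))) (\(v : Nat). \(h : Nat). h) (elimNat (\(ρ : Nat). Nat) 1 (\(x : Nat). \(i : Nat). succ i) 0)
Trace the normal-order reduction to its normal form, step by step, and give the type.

normal-order reduction sequence:
  elimNat (\(κ : Nat). Nat) (succ (succ (succ ((\(m : Nat). m) 0)))) (\(v : Nat). \(h : Nat). h) (elimNat (\(ρ : Nat). Nat) 1 (\(x : Nat). \(i : Nat). succ i) 0)
  ~> elimNat (\(κ : Nat). Nat) 3 (\(m : Nat). \(v : Nat). v) (elimNat (\(h : Nat). Nat) 1 (\(ρ : Nat). \(x : Nat). succ x) 0)
  ~> elimNat (\(κ : Nat). Nat) 3 (\(m : Nat). \(v : Nat). v) 1
  ~> (\(κ : Nat). \(m : Nat). m) 0 (elimNat (\(v : Nat). Nat) 3 (\(h : Nat). \(ρ : Nat). ρ) 0)
  ~> (\(κ : Nat). κ) (elimNat (\(m : Nat). Nat) 3 (\(v : Nat). \(h : Nat). h) 0)
  ~> elimNat (\(κ : Nat). Nat) 3 (\(m : Nat). \(v : Nat). v) 0
  ~> 3
inferred type:
  Nat


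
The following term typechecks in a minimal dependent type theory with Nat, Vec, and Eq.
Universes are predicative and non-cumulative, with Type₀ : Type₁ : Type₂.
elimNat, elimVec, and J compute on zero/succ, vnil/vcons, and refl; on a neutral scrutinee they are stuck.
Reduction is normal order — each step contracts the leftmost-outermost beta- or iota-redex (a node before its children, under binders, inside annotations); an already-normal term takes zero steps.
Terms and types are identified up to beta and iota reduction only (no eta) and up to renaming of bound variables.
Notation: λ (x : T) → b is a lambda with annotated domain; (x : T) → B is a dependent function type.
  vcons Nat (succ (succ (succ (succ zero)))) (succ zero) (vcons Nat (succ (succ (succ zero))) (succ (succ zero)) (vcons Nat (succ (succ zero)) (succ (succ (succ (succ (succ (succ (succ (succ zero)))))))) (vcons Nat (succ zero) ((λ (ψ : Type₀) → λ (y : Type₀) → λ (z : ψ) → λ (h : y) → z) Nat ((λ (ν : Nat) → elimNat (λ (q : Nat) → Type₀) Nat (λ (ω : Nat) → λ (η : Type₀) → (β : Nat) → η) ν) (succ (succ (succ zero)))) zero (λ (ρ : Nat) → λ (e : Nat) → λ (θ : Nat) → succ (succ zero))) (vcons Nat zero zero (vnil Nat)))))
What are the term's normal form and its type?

normal form:
  vcons Nat (succ (succ (succ (succ zero)))) (succ zero) (vcons Nat (succ (succ (succ zero))) (succ (succ zero)) (vcons Nat (succ (succ zero)) (succ (succ (succ (succ (succ (succ (succ (succ zero)))))))) (vcons Nat (succ zero) zero (vcons Nat zero zero (vnil Nat)))))
type:
  Vec Nat (succ (succ (succ (succ (succ zero)))))


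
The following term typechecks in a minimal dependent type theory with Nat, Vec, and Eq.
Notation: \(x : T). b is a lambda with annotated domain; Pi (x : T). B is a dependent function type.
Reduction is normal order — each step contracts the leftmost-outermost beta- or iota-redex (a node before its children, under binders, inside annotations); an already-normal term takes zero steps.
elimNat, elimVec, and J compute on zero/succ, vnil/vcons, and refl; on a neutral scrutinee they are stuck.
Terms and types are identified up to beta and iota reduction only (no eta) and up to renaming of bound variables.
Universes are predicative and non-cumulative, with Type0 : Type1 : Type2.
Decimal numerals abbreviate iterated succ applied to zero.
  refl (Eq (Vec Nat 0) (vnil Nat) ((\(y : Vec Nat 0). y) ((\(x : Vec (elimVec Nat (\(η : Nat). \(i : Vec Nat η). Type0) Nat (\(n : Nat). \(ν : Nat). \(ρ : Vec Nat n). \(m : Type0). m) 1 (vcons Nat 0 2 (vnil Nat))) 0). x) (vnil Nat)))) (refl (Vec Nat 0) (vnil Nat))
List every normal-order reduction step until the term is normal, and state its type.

reduction (normal order):
  refl (Eq (Vec Nat 0) (vnil Nat) ((\(y : Vec Nat 0). y) ((\(x : Vec (elimVec Nat (\(η : Nat). \(i : Vec Nat η). Type0) Nat (\(n : Nat). \(ν : Nat). \(ρ : Vec Nat n). \(m : Type0). m) 1 (vcons Nat 0 2 (vnil Nat))) 0). x) (vnil Nat)))) (refl (Vec Nat 0) (vnil Nat))
  ~> refl (Eq (Vec Nat 0) (vnil Nat) ((\(y : Vec (elimVec Nat (\(x : Nat). \(η : Vec Nat x). Type0) Nat (\(i : Nat). \(n : Nat). \(ν : Vec Nat i). \(ρ : Type0). ρ) 1 (vcons Nat 0 2 (vnil Nat))) 0). y) (vnil Nat))) (refl (Vec Nat 0) (vnil Nat))
  ~> refl (Eq (Vec Nat 0) (vnil Nat) (vnil Nat)) (refl (Vec Nat 0) (vnil Nat))
the term's type:
  Eq (Eq (Vec Nat 0) (vnil Nat) (vnil Nat)) (refl (Vec Nat 0) (vnil Nat)) (refl (Vec Nat 0) (vnil Nat))


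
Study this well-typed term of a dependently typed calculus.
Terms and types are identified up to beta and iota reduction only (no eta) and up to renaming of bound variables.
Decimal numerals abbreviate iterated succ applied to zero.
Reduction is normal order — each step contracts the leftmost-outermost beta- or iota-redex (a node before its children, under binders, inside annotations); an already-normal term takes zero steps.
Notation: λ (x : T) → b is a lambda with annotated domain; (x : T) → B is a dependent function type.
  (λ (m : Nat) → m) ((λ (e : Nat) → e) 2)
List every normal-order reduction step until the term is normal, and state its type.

normal-order reduction sequence:
  (λ (m : Nat) → m) ((λ (e : Nat) → e) 2)
  ~> (λ (m : Nat) → m) 2
  ~> 2
inferred type:
  Nat


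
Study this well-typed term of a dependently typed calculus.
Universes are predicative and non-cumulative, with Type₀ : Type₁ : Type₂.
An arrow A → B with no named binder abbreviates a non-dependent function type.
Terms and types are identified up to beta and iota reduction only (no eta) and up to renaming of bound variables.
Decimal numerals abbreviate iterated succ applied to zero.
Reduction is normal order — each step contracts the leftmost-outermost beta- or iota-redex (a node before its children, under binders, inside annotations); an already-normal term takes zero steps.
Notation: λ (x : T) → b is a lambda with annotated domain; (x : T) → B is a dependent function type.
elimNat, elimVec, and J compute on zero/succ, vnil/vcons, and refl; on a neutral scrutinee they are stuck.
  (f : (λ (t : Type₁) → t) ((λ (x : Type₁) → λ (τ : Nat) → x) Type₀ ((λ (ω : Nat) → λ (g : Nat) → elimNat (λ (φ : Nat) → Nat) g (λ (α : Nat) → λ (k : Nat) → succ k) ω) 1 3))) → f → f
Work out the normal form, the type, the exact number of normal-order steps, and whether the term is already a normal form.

resulting normal form:
  (f : Type₀) → f → f
inferred type:
  Type₁
reduction steps (normal order): 3
started in normal form: no
first contracted redex: a beta-redex


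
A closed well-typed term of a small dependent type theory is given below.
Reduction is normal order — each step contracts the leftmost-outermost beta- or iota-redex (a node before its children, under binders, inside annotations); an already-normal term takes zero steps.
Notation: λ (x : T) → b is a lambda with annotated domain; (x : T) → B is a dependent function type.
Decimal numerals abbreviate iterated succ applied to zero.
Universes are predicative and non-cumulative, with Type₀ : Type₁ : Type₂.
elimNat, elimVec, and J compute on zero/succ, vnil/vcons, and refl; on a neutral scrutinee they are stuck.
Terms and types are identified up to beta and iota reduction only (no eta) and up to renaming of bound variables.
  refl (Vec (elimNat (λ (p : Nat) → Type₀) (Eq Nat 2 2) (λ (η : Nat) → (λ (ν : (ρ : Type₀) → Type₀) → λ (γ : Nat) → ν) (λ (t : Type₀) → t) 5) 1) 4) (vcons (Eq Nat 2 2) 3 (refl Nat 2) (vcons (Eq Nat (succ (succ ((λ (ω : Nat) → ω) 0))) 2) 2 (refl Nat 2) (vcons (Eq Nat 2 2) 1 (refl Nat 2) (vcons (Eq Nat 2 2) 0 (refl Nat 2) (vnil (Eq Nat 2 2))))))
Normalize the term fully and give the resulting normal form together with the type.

resulting normal form:
  refl (Vec (Eq Nat 2 2) 4) (vcons (Eq Nat 2 2) 3 (refl Nat 2) (vcons (Eq Nat 2 2) 2 (refl Nat 2) (vcons (Eq Nat 2 2) 1 (refl Nat 2) (vcons (Eq Nat 2 2) 0 (refl Nat 2) (vnil (Eq Nat 2 2))))))
type:
  Eq (Vec (Eq Nat 2 2) 4) (vcons (Eq Nat 2 2) 3 (refl Nat 2) (vcons (Eq Nat 2 2) 2 (refl Nat 2) (vcons (Eq Nat 2 2) 1 (refl Nat 2) (vcons (Eq Nat 2 2) 0 (refl Nat 2) (vnil (Eq Nat 2 2)))))) (vcons (Eq Nat 2 2) 3 (refl Nat 2) (vcons (Eq Nat 2 2) 2 (refl Nat 2) (vcons (Eq Nat 2 2) 1 (refl Nat 2) (vcons (Eq Nat 2 2) 0 (refl Nat 2) (vnil (Eq Nat 2 2))))))
observation: the first redex contracted is an elimNat iota-redex; the normal form is reached in 7 normal-order steps.


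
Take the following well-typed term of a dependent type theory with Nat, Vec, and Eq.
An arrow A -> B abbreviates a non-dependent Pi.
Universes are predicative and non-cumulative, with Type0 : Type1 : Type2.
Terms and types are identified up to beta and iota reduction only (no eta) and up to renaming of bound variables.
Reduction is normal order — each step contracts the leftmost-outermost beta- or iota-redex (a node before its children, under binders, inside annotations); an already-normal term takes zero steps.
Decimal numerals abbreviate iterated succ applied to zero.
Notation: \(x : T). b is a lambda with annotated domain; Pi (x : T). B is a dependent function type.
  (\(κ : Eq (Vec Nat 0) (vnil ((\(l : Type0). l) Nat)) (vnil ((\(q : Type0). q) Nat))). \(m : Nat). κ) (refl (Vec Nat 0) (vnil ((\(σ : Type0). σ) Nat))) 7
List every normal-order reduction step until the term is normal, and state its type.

normal-order reduction:
  (\(κ : Eq (Vec Nat 0) (vnil ((\(l : Type0). l) Nat)) (vnil ((\(q : Type0). q) Nat))). \(m : Nat). κ) (refl (Vec Nat 0) (vnil ((\(σ : Type0). σ) Nat))) 7
  ~> (\(κ : Nat). refl (Vec Nat 0) (vnil ((\(l : Type0). l) Nat))) 7
  ~> refl (Vec Nat 0) (vnil ((\(κ : Type0). κ) Nat))
  ~> refl (Vec Nat 0) (vnil Nat)
the term's type:
  Eq (Vec Nat 0) (vnil Nat) (vnil Nat)


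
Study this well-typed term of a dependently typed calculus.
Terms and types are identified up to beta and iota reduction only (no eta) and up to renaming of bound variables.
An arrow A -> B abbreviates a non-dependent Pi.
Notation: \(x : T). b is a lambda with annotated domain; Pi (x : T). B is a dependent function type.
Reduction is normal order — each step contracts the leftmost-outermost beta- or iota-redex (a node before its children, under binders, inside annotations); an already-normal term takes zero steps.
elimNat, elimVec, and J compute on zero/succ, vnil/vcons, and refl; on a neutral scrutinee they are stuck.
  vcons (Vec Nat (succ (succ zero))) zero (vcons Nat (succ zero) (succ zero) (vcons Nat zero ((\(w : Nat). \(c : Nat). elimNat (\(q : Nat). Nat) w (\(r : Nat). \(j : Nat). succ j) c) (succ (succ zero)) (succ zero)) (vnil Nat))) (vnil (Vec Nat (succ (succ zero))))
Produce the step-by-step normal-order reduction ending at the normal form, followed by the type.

normal-order reduction:
  vcons (Vec Nat (succ (succ zero))) zero (vcons Nat (succ zero) (succ zero) (vcons Nat zero ((\(w : Nat). \(c : Nat). elimNat (\(q : Nat). Nat) w (\(r : Nat). \(j : Nat). succ j) c) (succ (succ zero)) (succ zero)) (vnil Nat))) (vnil (Vec Nat (succ (succ zero))))
  ~> vcons (Vec Nat (succ (succ zero))) zero (vcons Nat (succ zero) (succ zero) (vcons Nat zero ((\(w : Nat). elimNat (\(c : Nat). Nat) (succ (succ zero)) (\(q : Nat). \(r : Nat). succ r) w) (succ zero)) (vnil Nat))) (vnil (Vec Nat (succ (succ zero))))
  ~> vcons (Vec Nat (succ (succ zero))) zero (vcons Nat (succ zero) (succ zero) (vcons Nat zero (elimNat (\(w : Nat). Nat) (succ (succ zero)) (\(c : Nat). \(q : Nat). succ q) (succ zero)) (vnil Nat))) (vnil (Vec Nat (succ (succ zero))))
  ~> vcons (Vec Nat (succ (succ zero))) zero (vcons Nat (succ zero) (succ zero) (vcons Nat zero ((\(w : Nat). \(c : Nat). succ c) zero (elimNat (\(q : Nat). Nat) (succ (succ zero)) (\(r : Nat). \(j : Nat). succ j) zero)) (vnil Nat))) (vnil (Vec Nat (succ (succ zero))))
  ~> vcons (Vec Nat (succ (succ zero))) zero (vcons Nat (succ zero) (succ zero) (vcons Nat zero ((\(w : Nat). succ w) (elimNat (\(c : Nat). Nat) (succ (succ zero)) (\(q : Nat). \(r : Nat). succ r) zero)) (vnil Nat))) (vnil (Vec Nat (succ (succ zero))))
  ~> vcons (Vec Nat (succ (succ zero))) zero (vcons Nat (succ zero) (succ zero) (vcons Nat zero (succ (elimNat (\(w : Nat). Nat) (succ (succ zero)) (\(c : Nat). \(q : Nat). succ q) zero)) (vnil Nat))) (vnil (Vec Nat (succ (succ zero))))
  ~> vcons (Vec Nat (succ (succ zero))) zero (vcons Nat (succ zero) (succ zero) (vcons Nat zero (succ (succ (succ zero))) (vnil Nat))) (vnil (Vec Nat (succ (succ zero))))
the term's type:
  Vec (Vec Nat (succ (succ zero))) (succ zero)


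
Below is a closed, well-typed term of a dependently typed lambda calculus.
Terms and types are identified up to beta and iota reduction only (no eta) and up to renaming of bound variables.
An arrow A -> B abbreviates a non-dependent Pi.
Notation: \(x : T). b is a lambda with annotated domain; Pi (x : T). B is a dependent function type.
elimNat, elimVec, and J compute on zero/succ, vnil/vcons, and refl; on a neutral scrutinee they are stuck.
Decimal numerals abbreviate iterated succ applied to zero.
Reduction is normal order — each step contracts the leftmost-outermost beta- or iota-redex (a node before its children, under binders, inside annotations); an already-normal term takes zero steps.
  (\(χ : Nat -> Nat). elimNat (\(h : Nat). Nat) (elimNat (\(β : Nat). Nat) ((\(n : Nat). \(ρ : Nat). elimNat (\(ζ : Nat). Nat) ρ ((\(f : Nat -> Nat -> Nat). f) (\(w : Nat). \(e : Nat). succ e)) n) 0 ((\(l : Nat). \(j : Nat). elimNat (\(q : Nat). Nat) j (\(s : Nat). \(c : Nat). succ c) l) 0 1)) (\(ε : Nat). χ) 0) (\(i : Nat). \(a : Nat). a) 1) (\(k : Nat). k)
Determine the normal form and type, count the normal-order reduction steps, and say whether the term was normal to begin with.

normal form:
  1
type:
  Nat
normal-order step count: 12
already normal: no
first redex: a beta-redex


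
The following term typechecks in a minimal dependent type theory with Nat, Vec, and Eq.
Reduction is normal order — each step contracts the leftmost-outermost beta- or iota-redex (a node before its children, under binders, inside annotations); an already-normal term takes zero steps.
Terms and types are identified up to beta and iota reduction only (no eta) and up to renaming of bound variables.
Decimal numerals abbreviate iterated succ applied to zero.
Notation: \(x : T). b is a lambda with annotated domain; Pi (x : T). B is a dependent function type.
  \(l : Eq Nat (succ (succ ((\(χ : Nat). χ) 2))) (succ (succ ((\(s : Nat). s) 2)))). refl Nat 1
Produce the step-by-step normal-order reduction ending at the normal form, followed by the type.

normal-order reduction:
  \(l : Eq Nat (succ (succ ((\(χ : Nat). χ) 2))) (succ (succ ((\(s : Nat). s) 2)))). refl Nat 1
  ~> \(l : Eq Nat 4 (succ (succ ((\(χ : Nat). χ) 2)))). refl Nat 1
  ~> \(l : Eq Nat 4 4). refl Nat 1
inferred type:
  Pi (l : Eq Nat 4 4). Eq Nat 1 1


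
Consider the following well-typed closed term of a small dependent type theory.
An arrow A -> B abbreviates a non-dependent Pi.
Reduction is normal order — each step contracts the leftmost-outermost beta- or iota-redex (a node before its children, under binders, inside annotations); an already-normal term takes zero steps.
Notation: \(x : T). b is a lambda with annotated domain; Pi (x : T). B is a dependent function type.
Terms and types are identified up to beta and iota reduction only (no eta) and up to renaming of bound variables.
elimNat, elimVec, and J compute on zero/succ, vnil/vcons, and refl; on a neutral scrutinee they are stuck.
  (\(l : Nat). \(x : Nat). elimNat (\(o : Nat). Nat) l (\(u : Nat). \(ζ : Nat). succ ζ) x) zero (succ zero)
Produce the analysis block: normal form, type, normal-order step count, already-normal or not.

reduced normal form:
  succ zero
inferred type:
  Nat
normal-order step count: 6
started in normal form: no
first redex: a beta-redex


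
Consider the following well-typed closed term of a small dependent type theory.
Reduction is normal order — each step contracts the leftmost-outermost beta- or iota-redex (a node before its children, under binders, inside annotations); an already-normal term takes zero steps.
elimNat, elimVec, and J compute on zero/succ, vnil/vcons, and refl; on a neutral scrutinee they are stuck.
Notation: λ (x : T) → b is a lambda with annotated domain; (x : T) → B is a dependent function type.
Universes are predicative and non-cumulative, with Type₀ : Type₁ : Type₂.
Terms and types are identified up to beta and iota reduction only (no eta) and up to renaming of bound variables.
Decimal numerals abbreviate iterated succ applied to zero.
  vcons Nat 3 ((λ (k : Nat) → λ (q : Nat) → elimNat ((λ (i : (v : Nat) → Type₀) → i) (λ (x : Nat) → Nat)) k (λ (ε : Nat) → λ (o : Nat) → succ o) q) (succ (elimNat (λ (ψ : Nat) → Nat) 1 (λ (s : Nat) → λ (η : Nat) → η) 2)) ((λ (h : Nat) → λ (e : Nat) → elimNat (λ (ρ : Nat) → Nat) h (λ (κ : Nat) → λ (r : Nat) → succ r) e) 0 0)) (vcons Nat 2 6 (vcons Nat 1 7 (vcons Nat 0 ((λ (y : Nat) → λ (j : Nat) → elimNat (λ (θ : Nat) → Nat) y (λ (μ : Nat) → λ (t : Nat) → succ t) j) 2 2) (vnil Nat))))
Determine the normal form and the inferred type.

reduced normal form:
  vcons Nat 3 2 (vcons Nat 2 6 (vcons Nat 1 7 (vcons Nat 0 4 (vnil Nat))))
the term's type:
  Vec Nat 4
observation: the first redex contracted is a beta-redex; the normal form is reached in 23 normal-order steps.


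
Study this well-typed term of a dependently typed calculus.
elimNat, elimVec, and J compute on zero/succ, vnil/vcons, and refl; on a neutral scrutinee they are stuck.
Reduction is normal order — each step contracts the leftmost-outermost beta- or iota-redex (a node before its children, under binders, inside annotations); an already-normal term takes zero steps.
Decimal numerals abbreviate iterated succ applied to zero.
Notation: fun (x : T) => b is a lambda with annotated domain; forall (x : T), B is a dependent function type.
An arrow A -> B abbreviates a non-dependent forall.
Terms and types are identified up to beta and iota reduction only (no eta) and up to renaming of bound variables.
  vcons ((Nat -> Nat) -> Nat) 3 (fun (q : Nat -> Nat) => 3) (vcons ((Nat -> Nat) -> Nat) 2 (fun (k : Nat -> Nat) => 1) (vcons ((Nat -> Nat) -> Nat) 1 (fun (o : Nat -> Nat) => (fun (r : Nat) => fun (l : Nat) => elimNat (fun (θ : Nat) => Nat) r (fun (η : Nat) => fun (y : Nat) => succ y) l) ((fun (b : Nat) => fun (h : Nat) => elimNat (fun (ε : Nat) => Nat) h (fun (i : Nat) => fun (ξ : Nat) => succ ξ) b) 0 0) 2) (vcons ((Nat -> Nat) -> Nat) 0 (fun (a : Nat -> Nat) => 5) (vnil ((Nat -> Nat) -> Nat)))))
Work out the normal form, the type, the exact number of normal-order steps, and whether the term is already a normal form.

normal form:
  vcons ((Nat -> Nat) -> Nat) 3 (fun (q : Nat -> Nat) => 3) (vcons ((Nat -> Nat) -> Nat) 2 (fun (k : Nat -> Nat) => 1) (vcons ((Nat -> Nat) -> Nat) 1 (fun (o : Nat -> Nat) => 2) (vcons ((Nat -> Nat) -> Nat) 0 (fun (r : Nat -> Nat) => 5) (vnil ((Nat -> Nat) -> Nat)))))
type:
  Vec ((Nat -> Nat) -> Nat) 4
steps to reach normal form (normal order): 12
already normal: no
first contracted redex: a beta-redex
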